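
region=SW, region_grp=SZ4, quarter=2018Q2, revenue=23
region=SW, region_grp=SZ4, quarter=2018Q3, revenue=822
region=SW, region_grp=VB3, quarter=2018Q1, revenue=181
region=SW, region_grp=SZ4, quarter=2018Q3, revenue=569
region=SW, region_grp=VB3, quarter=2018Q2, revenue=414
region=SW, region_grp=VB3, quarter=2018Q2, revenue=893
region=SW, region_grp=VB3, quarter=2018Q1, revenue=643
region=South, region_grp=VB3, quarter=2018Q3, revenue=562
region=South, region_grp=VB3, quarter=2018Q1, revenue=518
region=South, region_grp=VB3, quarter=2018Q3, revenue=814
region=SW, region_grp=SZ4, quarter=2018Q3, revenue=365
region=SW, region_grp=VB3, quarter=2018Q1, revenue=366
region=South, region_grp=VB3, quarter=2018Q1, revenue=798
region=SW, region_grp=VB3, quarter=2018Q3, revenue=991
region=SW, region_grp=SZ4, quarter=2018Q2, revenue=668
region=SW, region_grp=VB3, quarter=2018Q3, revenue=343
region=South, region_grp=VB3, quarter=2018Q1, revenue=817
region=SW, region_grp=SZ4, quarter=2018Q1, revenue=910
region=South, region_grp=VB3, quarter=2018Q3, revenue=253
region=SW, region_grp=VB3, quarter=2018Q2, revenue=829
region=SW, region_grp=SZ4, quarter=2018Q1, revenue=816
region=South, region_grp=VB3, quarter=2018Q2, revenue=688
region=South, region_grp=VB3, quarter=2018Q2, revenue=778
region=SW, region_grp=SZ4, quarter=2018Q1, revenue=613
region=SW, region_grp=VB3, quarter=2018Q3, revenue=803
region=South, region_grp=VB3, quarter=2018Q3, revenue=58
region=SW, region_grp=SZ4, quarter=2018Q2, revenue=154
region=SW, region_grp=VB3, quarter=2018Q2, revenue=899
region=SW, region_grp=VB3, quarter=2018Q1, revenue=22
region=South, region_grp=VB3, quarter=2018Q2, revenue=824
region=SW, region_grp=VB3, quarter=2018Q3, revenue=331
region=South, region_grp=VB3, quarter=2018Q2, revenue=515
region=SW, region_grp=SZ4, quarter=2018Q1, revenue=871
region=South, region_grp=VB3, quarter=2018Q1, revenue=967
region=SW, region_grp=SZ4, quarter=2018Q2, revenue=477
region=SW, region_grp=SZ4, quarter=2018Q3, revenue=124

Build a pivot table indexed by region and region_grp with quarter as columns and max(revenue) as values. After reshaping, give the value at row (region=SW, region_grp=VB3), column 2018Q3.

991

Rows with region=SW, region_grp=VB3 and quarter=2018Q3: revenue values are 991, 343, 803, 331.
max(991, 343, 803, 331) = 991.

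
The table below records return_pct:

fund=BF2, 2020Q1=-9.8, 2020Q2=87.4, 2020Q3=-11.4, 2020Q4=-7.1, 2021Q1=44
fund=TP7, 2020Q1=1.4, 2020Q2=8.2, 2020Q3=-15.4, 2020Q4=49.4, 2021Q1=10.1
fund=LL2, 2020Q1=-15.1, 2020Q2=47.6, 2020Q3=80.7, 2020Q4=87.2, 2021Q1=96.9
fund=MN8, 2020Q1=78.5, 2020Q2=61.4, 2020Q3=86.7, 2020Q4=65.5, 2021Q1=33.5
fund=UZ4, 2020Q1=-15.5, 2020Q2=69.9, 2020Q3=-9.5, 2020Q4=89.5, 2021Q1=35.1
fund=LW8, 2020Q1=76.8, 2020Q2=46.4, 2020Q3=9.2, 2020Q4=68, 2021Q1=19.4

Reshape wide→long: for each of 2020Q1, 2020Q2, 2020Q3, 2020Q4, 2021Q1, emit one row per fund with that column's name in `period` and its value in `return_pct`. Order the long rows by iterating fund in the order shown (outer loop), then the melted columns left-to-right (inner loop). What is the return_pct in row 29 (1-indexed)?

30 rows total (6 × 5). Row 29: index ⌊(29-1)/5⌋ = 5 into fund → LW8; (29-1) mod 5 = 3 into the melted columns → 2020Q4.
So row 29 is (LW8, 2020Q4, 68); return_pct = 68.

68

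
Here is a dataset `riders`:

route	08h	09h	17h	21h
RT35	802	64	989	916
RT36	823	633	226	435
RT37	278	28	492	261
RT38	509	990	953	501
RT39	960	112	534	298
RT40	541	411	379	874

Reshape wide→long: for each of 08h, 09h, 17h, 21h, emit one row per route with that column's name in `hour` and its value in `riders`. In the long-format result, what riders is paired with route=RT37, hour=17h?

Unpivoting turns each (route, wide-column) pair into one long row.
The wide cell at row RT37, column 17h holds 492, so the long row (RT37, 17h) has riders=492.

492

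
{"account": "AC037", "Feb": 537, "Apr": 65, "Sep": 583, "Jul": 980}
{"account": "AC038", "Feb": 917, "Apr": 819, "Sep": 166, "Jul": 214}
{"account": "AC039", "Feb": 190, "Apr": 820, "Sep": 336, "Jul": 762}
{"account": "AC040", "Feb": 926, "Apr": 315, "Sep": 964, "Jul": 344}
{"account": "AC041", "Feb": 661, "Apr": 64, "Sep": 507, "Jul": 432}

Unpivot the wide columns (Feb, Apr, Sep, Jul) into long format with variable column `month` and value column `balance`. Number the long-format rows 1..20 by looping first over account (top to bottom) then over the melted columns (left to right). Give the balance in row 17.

661

20 rows total (5 × 4). Row 17: index ⌊(17-1)/4⌋ = 4 into account → AC041; (17-1) mod 4 = 0 into the melted columns → Feb.
So row 17 is (AC041, Feb, 661); balance = 661.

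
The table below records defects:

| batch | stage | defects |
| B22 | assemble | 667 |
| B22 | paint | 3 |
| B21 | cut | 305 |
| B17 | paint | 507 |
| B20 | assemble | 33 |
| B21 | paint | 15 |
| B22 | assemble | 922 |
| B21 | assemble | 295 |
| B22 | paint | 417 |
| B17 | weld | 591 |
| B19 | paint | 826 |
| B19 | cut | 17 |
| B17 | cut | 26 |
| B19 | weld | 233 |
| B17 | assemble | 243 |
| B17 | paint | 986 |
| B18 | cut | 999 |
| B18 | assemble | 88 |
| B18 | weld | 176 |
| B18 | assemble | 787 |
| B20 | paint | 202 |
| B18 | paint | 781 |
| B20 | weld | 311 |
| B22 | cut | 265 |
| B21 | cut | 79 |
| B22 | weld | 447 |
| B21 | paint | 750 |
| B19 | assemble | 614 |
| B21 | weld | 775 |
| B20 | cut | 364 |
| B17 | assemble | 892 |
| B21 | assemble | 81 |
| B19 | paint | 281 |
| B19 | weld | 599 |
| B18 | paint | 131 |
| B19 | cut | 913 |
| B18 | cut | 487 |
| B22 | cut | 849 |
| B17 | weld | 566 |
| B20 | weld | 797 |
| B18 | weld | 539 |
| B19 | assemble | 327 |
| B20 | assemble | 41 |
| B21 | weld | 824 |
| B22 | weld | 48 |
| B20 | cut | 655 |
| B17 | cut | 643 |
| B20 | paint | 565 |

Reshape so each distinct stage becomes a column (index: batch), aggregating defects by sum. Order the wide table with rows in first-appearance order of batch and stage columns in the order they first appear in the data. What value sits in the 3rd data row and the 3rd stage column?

669

With rows in first-appearance order of batch, row 3 is batch=B17. stage columns in first-appearance order: assemble, paint, cut, weld; column 3 is cut.
Long rows with batch=B17, stage=cut: 26 + 643 = 669.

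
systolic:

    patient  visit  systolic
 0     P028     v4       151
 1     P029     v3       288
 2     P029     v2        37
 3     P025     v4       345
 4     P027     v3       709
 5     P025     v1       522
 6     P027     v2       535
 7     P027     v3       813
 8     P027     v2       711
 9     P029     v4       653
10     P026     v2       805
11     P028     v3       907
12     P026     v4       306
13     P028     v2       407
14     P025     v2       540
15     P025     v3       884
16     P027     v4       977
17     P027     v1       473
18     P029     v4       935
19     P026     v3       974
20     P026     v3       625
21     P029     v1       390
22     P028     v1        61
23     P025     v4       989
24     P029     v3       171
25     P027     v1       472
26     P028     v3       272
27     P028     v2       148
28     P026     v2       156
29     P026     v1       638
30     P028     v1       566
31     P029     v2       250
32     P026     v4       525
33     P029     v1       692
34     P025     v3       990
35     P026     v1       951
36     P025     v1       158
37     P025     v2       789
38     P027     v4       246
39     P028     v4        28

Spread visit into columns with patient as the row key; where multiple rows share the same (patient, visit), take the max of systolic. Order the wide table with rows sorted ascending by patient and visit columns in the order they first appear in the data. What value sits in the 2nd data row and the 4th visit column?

951

With rows sorted ascending by patient, row 2 is patient=P026. visit columns in first-appearance order: v4, v3, v2, v1; column 4 is v1.
Long rows with patient=P026, visit=v1: max(638, 951) = 951.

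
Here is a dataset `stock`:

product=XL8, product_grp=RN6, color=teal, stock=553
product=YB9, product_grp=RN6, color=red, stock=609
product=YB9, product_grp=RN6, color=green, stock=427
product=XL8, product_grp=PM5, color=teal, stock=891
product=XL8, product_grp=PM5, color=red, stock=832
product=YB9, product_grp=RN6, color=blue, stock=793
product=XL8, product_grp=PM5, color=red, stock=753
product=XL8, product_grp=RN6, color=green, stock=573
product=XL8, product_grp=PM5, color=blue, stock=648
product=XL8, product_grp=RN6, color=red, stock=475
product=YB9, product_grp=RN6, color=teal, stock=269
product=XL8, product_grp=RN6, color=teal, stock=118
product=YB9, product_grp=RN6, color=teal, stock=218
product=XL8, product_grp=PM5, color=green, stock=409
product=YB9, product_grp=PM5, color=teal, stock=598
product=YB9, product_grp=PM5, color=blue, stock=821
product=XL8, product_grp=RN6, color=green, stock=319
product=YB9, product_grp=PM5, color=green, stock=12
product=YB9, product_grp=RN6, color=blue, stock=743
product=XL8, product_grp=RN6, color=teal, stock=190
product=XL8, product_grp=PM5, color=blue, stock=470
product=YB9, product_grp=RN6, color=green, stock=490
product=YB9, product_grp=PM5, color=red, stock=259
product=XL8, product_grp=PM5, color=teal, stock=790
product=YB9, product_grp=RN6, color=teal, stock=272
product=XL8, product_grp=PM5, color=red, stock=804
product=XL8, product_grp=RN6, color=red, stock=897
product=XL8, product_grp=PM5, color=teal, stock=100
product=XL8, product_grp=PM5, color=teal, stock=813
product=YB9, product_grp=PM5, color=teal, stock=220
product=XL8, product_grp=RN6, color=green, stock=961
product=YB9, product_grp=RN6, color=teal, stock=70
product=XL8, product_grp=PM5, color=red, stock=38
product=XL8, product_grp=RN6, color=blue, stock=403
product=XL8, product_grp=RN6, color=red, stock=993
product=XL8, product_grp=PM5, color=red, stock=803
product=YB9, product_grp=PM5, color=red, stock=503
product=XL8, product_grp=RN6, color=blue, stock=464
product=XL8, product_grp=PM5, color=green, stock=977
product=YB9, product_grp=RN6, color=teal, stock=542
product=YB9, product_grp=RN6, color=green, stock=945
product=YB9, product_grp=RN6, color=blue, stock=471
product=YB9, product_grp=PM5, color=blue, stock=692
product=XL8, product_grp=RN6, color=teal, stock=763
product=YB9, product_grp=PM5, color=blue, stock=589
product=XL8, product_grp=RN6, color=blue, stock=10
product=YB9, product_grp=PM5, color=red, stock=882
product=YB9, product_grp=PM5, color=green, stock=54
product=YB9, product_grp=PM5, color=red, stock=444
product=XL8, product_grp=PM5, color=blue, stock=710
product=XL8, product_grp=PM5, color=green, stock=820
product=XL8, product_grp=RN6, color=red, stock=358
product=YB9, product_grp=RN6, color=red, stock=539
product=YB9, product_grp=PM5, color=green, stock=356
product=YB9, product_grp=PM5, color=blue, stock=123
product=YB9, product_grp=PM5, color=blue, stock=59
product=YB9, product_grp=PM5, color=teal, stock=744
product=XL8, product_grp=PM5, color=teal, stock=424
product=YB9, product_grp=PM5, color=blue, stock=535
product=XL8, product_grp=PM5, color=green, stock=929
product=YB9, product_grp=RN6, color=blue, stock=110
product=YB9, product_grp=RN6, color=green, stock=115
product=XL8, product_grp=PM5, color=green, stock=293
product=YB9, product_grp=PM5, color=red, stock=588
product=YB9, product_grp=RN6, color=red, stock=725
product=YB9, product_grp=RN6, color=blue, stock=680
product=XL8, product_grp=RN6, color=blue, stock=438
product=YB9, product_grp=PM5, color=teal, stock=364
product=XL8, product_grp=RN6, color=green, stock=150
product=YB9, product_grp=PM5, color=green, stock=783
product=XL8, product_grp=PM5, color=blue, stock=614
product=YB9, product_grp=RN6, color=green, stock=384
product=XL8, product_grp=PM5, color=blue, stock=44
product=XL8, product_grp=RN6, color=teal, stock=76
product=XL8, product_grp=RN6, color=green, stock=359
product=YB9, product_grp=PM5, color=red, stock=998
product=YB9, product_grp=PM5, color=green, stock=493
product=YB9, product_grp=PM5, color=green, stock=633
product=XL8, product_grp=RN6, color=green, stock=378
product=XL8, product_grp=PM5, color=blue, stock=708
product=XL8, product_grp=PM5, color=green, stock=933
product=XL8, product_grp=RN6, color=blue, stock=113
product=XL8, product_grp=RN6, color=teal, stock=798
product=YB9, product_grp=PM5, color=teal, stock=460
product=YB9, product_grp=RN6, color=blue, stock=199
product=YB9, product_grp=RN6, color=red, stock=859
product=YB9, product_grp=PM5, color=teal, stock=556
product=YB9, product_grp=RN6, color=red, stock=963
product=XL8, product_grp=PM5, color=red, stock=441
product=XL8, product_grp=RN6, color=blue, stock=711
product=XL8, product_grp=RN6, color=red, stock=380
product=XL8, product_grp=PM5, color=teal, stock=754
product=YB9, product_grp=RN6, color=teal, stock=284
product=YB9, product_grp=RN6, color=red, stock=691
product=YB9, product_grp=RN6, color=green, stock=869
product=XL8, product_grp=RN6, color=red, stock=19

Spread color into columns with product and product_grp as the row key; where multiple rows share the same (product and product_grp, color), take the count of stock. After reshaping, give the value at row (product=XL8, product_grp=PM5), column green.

Rows with product=XL8, product_grp=PM5 and color=green: stock values are 409, 977, 820, 929, 293, 933.
6 rows match — count = 6.

6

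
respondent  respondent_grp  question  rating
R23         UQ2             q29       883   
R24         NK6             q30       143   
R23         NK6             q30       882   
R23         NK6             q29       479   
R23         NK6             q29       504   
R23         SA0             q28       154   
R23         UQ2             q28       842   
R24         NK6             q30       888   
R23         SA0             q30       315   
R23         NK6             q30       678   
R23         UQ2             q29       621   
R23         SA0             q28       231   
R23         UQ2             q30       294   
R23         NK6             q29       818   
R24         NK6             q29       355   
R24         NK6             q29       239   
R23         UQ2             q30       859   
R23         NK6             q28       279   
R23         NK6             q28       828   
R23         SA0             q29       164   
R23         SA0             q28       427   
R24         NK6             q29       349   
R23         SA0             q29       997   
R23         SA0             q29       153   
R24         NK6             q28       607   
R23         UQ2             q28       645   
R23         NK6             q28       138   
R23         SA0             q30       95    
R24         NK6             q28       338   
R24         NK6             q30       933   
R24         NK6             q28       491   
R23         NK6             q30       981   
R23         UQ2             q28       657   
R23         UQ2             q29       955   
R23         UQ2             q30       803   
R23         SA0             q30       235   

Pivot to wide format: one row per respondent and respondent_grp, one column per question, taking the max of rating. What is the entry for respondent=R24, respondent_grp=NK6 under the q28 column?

607

Rows with respondent=R24, respondent_grp=NK6 and question=q28: rating values are 607, 338, 491.
max(607, 338, 491) = 607.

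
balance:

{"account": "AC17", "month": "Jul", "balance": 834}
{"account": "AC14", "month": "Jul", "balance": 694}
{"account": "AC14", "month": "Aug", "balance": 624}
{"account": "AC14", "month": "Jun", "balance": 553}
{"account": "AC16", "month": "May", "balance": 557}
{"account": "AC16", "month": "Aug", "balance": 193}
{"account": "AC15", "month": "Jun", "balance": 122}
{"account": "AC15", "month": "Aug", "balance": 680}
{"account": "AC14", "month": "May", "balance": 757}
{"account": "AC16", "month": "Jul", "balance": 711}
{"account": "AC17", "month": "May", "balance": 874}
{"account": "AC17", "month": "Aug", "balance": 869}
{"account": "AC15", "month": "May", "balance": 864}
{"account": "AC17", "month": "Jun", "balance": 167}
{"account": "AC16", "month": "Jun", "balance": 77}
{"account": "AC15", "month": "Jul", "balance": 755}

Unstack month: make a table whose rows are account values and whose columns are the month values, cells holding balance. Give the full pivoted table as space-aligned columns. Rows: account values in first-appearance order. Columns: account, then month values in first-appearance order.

account  Jul  Aug  Jun  May
AC17     834  869  167  874
AC14     694  624  553  757
AC16     711  193  77   557
AC15     755  680  122  864

Columns: account plus the 4 distinct month values (Jul, Aug, Jun, May).
For example, row AC17 column Jul takes balance=834 from the long row (AC17, Jul).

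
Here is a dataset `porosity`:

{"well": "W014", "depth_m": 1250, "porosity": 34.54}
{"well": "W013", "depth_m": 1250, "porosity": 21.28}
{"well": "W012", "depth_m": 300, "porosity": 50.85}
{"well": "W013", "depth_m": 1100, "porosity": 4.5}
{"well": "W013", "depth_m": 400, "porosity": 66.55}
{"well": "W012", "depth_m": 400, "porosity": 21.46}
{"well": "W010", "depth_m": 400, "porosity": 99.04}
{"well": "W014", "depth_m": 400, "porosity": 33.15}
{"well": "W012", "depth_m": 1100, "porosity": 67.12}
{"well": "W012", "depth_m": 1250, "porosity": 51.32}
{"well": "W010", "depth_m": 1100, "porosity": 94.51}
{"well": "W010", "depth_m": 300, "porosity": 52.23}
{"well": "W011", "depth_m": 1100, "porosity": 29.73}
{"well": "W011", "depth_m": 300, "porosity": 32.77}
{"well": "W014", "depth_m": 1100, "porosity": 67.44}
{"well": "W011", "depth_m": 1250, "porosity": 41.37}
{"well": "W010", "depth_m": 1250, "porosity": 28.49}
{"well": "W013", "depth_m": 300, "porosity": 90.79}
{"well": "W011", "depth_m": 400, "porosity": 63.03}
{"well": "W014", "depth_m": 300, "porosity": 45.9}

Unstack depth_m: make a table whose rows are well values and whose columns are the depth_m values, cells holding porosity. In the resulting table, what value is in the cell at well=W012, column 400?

21.46

Wide layout: rows indexed by well, columns are the 4 distinct depth_m values (1250, 300, 1100, 400).
Cell (well=W012, depth_m=400) draws from the long row where well=W012 and depth_m=400, which has porosity=21.46.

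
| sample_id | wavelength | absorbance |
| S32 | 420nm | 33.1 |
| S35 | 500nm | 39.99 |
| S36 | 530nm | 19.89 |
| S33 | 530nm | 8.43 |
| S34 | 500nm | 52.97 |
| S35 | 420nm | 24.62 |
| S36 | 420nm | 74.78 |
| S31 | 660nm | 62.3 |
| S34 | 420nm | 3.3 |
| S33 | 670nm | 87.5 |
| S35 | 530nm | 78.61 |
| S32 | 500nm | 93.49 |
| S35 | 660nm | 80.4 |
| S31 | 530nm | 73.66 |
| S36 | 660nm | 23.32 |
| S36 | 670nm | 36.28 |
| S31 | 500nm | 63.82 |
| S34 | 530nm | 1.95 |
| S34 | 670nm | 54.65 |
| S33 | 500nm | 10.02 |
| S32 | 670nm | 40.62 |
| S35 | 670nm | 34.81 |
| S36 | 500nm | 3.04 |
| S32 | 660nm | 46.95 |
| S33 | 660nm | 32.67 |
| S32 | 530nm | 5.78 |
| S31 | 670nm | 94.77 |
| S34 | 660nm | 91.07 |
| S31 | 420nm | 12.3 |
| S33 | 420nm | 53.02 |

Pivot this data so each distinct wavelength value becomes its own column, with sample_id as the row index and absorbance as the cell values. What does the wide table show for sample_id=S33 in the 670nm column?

Wide layout: rows indexed by sample_id, columns are the 5 distinct wavelength values (420nm, 500nm, 530nm, 660nm, 670nm).
Cell (sample_id=S33, wavelength=670nm) draws from the long row where sample_id=S33 and wavelength=670nm, which has absorbance=87.5.

87.5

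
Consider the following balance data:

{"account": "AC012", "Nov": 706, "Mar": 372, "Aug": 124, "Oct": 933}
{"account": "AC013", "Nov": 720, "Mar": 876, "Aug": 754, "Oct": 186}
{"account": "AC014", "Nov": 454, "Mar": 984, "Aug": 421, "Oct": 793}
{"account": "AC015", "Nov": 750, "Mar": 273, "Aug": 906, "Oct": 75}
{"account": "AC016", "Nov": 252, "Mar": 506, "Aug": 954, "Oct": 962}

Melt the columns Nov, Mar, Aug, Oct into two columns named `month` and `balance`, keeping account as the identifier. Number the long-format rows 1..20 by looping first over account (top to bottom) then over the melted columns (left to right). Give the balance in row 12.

793

20 rows total (5 × 4). Row 12: index ⌊(12-1)/4⌋ = 2 into account → AC014; (12-1) mod 4 = 3 into the melted columns → Oct.
So row 12 is (AC014, Oct, 793); balance = 793.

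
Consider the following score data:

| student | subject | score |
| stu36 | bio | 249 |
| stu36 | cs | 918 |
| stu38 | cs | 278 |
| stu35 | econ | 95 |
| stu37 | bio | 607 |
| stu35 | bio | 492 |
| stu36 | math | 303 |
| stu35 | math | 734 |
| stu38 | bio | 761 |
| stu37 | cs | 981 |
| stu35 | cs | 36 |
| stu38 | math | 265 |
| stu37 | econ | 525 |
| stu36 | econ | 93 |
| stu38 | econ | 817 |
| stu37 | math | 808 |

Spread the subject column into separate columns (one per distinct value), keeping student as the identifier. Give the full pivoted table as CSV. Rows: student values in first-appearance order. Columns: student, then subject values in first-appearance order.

Columns: student plus the 4 distinct subject values (bio, cs, econ, math).
For example, row stu36 column bio takes score=249 from the long row (stu36, bio).

student,bio,cs,econ,math
stu36,249,918,93,303
stu38,761,278,817,265
stu35,492,36,95,734
stu37,607,981,525,808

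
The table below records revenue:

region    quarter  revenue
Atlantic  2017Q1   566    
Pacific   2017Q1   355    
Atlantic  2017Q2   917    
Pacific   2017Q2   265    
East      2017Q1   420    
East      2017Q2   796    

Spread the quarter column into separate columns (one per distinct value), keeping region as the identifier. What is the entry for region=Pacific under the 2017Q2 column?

265

Wide layout: rows indexed by region, columns are the 2 distinct quarter values (2017Q1, 2017Q2).
Cell (region=Pacific, quarter=2017Q2) draws from the long row where region=Pacific and quarter=2017Q2, which has revenue=265.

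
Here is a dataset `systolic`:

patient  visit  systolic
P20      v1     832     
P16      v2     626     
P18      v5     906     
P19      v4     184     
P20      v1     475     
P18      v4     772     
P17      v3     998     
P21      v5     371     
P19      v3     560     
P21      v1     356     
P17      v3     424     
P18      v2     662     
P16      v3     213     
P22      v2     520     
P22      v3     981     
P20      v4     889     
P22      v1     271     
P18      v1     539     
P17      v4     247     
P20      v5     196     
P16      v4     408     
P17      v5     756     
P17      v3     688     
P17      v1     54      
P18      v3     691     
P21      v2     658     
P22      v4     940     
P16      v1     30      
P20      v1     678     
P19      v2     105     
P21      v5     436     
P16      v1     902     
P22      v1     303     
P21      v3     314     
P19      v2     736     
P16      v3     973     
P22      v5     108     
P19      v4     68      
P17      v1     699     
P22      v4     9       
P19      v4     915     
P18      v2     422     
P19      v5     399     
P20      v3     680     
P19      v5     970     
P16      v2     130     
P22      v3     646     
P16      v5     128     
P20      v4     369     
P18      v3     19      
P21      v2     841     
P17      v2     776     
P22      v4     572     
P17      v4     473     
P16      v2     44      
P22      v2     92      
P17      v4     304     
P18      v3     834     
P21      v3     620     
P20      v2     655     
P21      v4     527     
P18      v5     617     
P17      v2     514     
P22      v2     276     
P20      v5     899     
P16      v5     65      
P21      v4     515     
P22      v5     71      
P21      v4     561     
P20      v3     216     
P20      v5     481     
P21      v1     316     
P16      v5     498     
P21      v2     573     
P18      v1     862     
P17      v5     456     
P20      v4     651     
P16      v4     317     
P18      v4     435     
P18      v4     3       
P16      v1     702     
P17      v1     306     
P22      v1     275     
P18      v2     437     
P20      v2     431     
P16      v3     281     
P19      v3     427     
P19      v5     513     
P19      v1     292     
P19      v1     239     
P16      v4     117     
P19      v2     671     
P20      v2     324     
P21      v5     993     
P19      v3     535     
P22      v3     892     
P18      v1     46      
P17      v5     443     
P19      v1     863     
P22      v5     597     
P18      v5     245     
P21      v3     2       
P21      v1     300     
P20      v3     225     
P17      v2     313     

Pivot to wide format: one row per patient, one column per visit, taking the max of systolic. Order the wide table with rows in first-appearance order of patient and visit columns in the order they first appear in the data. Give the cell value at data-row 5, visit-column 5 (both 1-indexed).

998

With rows in first-appearance order of patient, row 5 is patient=P17. visit columns in first-appearance order: v1, v2, v5, v4, v3; column 5 is v3.
Long rows with patient=P17, visit=v3: max(998, 424, 688) = 998.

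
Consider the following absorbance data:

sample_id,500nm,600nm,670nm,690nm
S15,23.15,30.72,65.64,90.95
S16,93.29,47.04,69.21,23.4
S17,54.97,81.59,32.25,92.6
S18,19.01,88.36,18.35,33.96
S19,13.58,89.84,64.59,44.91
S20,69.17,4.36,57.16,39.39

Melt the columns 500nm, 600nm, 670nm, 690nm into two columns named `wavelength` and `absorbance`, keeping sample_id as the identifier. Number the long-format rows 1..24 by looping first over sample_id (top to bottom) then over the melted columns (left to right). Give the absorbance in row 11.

32.25

24 rows total (6 × 4). Row 11: index ⌊(11-1)/4⌋ = 2 into sample_id → S17; (11-1) mod 4 = 2 into the melted columns → 670nm.
So row 11 is (S17, 670nm, 32.25); absorbance = 32.25.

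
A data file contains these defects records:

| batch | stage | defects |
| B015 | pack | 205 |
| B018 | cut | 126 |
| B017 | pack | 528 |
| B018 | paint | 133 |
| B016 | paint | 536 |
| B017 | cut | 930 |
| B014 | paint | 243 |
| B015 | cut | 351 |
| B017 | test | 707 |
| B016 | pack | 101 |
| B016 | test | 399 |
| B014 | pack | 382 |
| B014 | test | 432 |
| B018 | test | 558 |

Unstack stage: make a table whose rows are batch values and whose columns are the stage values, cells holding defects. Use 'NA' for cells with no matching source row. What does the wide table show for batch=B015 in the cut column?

351

The long row with batch=B015, stage=cut has defects=351.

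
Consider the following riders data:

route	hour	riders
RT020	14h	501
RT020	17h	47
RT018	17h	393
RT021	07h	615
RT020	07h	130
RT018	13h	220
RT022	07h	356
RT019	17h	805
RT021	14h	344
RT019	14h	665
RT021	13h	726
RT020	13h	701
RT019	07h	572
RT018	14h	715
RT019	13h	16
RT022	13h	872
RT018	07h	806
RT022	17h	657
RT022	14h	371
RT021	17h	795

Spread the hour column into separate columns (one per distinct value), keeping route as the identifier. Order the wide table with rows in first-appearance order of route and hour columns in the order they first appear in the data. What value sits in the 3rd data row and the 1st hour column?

344

With rows in first-appearance order of route, row 3 is route=RT021. hour columns in first-appearance order: 14h, 17h, 07h, 13h; column 1 is 14h.
Long rows with route=RT021, hour=14h: riders = 344.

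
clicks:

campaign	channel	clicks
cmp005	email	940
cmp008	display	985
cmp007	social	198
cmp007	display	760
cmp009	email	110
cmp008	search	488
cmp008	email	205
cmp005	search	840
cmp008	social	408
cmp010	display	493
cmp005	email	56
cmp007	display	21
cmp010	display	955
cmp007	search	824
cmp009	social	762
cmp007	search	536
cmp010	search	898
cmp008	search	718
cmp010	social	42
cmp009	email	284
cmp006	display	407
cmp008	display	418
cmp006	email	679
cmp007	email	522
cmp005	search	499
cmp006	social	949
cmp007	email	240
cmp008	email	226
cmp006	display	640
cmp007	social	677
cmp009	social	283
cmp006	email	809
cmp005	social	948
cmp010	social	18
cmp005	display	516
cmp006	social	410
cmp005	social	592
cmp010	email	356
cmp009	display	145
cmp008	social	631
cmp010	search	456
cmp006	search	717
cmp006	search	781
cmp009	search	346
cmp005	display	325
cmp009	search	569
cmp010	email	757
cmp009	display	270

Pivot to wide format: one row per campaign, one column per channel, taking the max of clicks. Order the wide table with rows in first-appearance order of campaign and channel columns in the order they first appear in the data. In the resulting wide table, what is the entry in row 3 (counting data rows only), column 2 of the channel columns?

760

With rows in first-appearance order of campaign, row 3 is campaign=cmp007. channel columns in first-appearance order: email, display, social, search; column 2 is display.
Long rows with campaign=cmp007, channel=display: max(760, 21) = 760.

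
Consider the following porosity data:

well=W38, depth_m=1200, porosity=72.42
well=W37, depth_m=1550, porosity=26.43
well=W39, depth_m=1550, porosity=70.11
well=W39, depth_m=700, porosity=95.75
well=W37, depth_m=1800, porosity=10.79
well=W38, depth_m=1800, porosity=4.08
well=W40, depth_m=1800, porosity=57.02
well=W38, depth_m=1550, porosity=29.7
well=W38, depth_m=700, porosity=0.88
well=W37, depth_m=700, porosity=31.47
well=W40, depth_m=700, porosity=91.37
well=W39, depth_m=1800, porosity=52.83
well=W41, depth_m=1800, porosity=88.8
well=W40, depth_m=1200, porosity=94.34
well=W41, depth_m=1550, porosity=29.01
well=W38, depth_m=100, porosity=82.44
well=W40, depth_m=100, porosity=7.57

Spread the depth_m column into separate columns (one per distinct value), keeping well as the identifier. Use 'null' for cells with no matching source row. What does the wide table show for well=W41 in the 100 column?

No long-format row has well=W41 and depth_m=100, so the cell is null.

null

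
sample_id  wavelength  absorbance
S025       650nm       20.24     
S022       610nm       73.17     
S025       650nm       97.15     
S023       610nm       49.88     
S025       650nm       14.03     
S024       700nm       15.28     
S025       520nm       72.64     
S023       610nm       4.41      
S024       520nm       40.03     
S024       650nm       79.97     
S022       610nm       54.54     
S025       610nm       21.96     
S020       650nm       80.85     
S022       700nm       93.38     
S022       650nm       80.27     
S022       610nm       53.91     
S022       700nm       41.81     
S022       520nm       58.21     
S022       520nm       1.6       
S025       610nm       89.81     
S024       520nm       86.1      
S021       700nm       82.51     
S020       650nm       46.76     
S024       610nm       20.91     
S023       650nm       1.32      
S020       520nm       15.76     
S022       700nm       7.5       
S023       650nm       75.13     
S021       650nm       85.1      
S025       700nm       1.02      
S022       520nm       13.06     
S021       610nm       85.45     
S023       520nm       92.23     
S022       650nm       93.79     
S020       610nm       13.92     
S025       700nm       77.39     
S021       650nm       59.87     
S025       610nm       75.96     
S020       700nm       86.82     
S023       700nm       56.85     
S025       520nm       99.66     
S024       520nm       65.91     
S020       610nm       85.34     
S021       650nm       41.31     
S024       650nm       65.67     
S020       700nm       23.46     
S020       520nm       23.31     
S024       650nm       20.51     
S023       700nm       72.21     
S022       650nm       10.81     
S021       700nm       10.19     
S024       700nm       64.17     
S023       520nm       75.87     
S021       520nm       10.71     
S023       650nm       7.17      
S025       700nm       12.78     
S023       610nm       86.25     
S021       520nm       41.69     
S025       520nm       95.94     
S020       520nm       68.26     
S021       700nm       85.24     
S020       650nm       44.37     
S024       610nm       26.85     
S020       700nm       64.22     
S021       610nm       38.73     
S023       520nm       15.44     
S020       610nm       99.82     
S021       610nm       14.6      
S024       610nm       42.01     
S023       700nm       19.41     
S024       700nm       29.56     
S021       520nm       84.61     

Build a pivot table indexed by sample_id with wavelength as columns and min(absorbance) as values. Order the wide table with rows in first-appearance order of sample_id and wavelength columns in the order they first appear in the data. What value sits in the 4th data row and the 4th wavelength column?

40.03

With rows in first-appearance order of sample_id, row 4 is sample_id=S024. wavelength columns in first-appearance order: 650nm, 610nm, 700nm, 520nm; column 4 is 520nm.
Long rows with sample_id=S024, wavelength=520nm: min(40.03, 86.1, 65.91) = 40.03.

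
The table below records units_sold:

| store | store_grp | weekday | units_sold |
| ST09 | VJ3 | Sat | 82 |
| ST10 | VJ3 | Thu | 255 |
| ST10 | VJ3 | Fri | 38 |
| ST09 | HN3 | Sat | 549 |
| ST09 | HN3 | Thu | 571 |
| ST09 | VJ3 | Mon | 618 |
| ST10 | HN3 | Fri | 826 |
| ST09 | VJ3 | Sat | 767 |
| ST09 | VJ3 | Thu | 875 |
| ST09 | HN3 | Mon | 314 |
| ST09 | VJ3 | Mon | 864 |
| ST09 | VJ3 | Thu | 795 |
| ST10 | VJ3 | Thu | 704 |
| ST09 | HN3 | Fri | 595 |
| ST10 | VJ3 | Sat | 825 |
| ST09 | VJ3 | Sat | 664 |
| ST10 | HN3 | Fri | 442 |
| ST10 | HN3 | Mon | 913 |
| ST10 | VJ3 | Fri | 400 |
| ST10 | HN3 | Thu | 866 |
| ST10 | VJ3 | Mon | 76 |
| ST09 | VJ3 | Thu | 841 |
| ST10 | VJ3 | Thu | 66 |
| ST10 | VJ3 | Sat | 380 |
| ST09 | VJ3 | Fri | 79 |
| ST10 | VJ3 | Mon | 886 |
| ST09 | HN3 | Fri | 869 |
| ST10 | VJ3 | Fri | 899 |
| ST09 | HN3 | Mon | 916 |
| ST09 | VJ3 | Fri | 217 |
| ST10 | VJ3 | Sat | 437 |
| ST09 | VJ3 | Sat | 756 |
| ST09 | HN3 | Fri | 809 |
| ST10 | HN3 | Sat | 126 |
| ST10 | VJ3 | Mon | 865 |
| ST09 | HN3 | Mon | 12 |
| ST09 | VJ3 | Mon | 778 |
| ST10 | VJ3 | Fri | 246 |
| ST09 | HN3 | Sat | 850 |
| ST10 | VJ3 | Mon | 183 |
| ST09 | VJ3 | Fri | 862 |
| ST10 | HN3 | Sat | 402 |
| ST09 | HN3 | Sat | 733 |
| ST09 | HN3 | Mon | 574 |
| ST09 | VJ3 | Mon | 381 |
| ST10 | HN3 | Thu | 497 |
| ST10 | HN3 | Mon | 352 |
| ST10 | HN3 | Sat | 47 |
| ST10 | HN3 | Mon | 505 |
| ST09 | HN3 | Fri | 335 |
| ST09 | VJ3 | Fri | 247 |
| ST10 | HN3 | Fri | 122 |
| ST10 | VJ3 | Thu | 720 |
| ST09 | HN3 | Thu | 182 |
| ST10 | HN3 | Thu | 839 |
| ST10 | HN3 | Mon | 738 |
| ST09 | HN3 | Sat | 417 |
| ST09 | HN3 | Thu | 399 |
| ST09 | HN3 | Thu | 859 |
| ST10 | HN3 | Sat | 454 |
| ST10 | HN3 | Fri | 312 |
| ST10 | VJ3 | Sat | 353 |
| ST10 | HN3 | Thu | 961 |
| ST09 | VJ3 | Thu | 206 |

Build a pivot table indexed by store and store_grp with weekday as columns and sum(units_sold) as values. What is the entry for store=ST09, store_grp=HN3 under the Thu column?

Rows with store=ST09, store_grp=HN3 and weekday=Thu: units_sold values are 571, 182, 399, 859.
571 + 182 + 399 + 859 = 2011.

2011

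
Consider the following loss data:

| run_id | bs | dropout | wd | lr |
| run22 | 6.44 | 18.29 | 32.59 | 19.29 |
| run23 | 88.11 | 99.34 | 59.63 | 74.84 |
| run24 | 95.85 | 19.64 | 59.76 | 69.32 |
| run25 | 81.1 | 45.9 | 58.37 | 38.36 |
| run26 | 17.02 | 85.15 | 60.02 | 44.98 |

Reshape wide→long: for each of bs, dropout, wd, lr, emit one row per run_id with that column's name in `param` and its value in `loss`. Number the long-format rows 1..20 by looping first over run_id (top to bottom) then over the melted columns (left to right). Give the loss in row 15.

58.37

20 rows total (5 × 4). Row 15: index ⌊(15-1)/4⌋ = 3 into run_id → run25; (15-1) mod 4 = 2 into the melted columns → wd.
So row 15 is (run25, wd, 58.37); loss = 58.37.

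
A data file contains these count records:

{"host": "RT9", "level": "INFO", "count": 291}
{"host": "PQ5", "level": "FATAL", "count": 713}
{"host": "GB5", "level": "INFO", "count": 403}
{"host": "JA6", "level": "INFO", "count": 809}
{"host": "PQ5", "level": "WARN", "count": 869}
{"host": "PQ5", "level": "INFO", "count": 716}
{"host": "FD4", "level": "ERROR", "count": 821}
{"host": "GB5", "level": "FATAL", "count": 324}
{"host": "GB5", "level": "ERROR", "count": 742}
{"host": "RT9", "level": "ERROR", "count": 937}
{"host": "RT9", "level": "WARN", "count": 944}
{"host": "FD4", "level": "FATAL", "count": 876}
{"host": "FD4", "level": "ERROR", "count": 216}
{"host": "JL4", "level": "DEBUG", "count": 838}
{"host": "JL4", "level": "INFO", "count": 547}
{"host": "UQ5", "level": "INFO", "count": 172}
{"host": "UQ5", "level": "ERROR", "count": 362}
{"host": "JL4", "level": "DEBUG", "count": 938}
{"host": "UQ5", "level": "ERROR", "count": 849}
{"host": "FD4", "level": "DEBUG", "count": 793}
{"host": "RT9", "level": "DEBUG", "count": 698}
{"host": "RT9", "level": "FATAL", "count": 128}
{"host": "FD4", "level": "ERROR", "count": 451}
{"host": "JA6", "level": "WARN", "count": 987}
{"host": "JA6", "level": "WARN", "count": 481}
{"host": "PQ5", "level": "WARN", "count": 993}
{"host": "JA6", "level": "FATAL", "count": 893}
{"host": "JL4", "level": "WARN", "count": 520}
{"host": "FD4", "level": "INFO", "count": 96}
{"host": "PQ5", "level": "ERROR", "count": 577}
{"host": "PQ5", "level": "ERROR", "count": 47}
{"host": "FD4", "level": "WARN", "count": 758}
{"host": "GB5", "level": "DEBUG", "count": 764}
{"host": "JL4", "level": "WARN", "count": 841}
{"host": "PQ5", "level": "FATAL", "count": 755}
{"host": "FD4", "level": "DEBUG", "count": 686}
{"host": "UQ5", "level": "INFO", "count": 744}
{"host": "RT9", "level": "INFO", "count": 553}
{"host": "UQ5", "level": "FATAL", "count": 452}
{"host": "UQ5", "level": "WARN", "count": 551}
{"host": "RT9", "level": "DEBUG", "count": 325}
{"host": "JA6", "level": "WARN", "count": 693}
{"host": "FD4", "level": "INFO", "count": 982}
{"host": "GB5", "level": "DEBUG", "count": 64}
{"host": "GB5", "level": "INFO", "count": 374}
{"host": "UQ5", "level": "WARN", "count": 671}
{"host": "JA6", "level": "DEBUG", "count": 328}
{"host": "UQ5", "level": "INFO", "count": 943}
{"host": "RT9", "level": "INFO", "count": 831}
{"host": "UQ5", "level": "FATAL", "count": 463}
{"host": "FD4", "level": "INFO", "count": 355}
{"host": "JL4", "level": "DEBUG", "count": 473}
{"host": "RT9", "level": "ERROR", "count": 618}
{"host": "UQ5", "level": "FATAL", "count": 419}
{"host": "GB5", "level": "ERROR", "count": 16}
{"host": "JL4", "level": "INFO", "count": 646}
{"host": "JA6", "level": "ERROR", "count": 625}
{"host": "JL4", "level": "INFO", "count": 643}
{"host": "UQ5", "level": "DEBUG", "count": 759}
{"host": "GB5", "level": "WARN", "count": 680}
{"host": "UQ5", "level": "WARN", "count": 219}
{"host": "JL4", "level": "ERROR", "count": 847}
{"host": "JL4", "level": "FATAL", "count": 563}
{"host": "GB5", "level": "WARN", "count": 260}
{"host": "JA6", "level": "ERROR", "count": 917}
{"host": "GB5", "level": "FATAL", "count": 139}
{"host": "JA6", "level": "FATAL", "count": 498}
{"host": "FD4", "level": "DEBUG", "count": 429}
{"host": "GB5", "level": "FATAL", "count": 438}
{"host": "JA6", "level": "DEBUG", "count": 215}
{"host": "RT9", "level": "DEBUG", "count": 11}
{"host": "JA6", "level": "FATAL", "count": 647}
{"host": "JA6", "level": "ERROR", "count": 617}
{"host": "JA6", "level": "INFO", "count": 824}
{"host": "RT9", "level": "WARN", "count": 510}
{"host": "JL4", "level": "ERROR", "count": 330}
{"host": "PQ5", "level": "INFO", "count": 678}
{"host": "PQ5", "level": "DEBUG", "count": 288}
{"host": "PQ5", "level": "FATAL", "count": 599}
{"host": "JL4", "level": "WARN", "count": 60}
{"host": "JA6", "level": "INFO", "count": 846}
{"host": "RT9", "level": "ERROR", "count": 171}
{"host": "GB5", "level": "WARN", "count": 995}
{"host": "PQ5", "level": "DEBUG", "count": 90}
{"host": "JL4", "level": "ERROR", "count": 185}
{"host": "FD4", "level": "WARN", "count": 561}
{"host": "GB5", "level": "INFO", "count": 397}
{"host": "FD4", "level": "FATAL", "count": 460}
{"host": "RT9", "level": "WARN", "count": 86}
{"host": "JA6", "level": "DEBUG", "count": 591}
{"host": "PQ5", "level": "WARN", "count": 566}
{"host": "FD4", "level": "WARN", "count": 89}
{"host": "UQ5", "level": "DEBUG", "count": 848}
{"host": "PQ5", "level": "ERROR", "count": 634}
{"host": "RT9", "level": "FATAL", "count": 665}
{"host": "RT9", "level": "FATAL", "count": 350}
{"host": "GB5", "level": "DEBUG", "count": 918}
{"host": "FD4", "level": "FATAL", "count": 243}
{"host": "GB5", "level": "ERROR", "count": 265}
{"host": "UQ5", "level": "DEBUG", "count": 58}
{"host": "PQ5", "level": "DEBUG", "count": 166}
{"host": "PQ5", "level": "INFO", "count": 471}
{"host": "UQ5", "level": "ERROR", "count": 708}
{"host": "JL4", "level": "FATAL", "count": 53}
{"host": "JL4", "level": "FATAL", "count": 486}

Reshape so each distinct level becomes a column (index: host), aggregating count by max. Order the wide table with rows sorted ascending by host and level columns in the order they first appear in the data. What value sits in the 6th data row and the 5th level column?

With rows sorted ascending by host, row 6 is host=RT9. level columns in first-appearance order: INFO, FATAL, WARN, ERROR, DEBUG; column 5 is DEBUG.
Long rows with host=RT9, level=DEBUG: max(698, 325, 11) = 698.

698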